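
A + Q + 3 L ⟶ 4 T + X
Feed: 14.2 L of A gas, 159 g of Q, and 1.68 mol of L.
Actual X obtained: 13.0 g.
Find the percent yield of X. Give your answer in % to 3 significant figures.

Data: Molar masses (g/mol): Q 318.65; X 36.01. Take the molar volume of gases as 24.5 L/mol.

n(A) = 14.20 / 24.5 = 0.5796 mol
n(Q) = 159.0 / 318.65 = 0.4990 mol
n(L) = 1.680 mol
n/ν for A = 0.5796/1 = 0.5796
n/ν for Q = 0.4990/1 = 0.4990
n/ν for L = 1.680/3 = 0.5600
Smallest n/ν is Q → limiting reagent.
theoretical n(X) = (1/1) × 0.4990 = 0.4990 mol → 17.97 g
% yield = 13.0 / 17.97 × 100 = 72.34 %

72.3 %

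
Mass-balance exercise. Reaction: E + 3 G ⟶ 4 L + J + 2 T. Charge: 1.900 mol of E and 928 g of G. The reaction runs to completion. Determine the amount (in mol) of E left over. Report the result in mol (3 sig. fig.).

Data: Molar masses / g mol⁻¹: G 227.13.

0.538 mol

n(E) = 1.900 mol
n(G) = 928.0 / 227.13 = 4.086 mol
n/ν → E: 1.900, G: 1.362; G is limiting.
E consumed = (1/3) × 4.086 = 1.362 mol
E remaining = 1.900 − 1.362 = 0.5380 mol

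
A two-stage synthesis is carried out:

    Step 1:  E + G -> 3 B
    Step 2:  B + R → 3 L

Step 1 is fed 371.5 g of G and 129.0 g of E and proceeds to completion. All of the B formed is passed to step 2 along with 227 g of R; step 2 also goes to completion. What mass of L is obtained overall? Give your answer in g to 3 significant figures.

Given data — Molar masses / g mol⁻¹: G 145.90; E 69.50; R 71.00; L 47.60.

457 g

Step 1:
n(G) = 371.5 / 145.90 = 2.546 mol
n(E) = 129.0 / 69.50 = 1.856 mol
n/ν for G = 2.546/1 = 2.546
n/ν for E = 1.856/1 = 1.856
Smallest n/ν is E → limiting reagent.
n(B) produced = (3/1) × 1.856 = 5.568 mol
Step 2:
n(B) available = 5.568 mol
n(R) = 227.0 / 71.00 = 3.197 mol
n/ν for B = 5.568/1 = 5.568
n/ν for R = 3.197/1 = 3.197
Smallest n/ν is R → limiting reagent.
n(L) = (3/1) × 3.197 = 9.591 mol
mass = 9.591 × 47.60 = 456.5 g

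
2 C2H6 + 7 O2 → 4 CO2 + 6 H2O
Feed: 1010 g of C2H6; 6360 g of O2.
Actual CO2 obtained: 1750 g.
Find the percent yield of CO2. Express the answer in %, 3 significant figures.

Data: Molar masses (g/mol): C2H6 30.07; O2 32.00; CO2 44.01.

59.2 %

n(C2H6) = 1010 / 30.07 = 33.59 mol
n(O2) = 6360 / 32.00 = 198.8 mol
n/ν for C2H6 = 33.59/2 = 16.80
n/ν for O2 = 198.8/7 = 28.40
Smallest n/ν is C2H6 → limiting reagent.
theoretical n(CO2) = (4/2) × 33.59 = 67.18 mol → 2957 g
% yield = 1750 / 2957 × 100 = 59.18 %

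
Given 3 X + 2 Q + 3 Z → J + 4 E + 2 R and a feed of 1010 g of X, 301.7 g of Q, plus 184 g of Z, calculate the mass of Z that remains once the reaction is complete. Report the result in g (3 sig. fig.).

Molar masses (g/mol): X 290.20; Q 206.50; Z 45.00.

85.4 g

n(X) = 1010 / 290.20 = 3.480 mol
n(Q) = 301.7 / 206.50 = 1.461 mol
n(Z) = 184.0 / 45.00 = 4.089 mol
n/ν for X = 3.480/3 = 1.160
n/ν for Q = 1.461/2 = 0.7305
n/ν for Z = 4.089/3 = 1.363
Smallest n/ν is Q → limiting reagent.
Z consumed = (3/2) × 1.461 = 2.192 mol
Z remaining = 4.089 − 2.192 = 1.897 mol
mass = 1.897 × 45.00 = 85.37 g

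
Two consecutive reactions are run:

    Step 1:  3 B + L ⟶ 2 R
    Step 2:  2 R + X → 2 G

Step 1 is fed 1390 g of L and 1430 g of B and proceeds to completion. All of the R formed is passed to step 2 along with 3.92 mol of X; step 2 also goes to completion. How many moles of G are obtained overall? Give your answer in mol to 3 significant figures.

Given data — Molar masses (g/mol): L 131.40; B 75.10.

7.84 mol

Step 1:
n(L) = 1390 / 131.40 = 10.58 mol
n(B) = 1430 / 75.10 = 19.04 mol
n/ν for L = 10.58/1 = 10.58
n/ν for B = 19.04/3 = 6.347
Smallest n/ν is B → limiting reagent.
n(R) produced = (2/3) × 19.04 = 12.69 mol
Step 2:
n(R) available = 12.69 mol
n(X) = 3.920 mol
n/ν for R = 12.69/2 = 6.345
n/ν for X = 3.920/1 = 3.920
Smallest n/ν is X → limiting reagent.
n(G) = (2/1) × 3.920 = 7.840 mol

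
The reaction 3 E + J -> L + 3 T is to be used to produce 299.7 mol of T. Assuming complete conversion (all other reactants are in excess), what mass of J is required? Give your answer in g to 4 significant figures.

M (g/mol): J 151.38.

15120 g

n(T) = 299.7 mol
n(J) = (1/3) × 299.7 = 99.90 mol
mass = 99.90 × 151.38 = 15120 g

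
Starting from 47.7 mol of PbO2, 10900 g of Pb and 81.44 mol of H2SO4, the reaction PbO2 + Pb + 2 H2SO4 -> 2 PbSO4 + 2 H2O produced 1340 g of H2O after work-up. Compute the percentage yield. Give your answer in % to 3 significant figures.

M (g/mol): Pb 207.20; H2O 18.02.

91.3 %

n(PbO2) = 47.70 mol
n(Pb) = 10900 / 207.20 = 52.61 mol
n(H2SO4) = 81.44 mol
n/ν → PbO2: 47.70, Pb: 52.61, H2SO4: 40.72; H2SO4 is limiting.
theoretical n(H2O) = (2/2) × 81.44 = 81.44 mol → 1468 g
% yield = 1340 / 1468 × 100 = 91.28 %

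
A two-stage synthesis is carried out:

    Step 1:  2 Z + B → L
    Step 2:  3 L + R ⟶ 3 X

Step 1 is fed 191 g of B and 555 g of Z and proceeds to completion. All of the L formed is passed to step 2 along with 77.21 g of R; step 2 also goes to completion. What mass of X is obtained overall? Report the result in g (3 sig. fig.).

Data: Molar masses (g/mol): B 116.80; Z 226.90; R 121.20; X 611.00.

747 g

Step 1:
n(B) = 191.0 / 116.80 = 1.635 mol
n(Z) = 555.0 / 226.90 = 2.446 mol
n/ν → B: 1.635, Z: 1.223; Z is limiting.
n(L) produced = (1/2) × 2.446 = 1.223 mol
Step 2:
n(L) available = 1.223 mol
n(R) = 77.21 / 121.20 = 0.6370 mol
n/ν → L: 0.4077, R: 0.6370; L is limiting.
n(X) = (3/3) × 1.223 = 1.223 mol
mass = 1.223 × 611.00 = 747.3 g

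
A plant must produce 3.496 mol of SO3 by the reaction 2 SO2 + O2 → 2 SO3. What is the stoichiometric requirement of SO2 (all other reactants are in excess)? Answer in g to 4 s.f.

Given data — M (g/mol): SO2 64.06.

n(SO3) = 3.496 mol
n(SO2) = (2/2) × 3.496 = 3.496 mol
mass = 3.496 × 64.06 = 224.0 g

224.0 g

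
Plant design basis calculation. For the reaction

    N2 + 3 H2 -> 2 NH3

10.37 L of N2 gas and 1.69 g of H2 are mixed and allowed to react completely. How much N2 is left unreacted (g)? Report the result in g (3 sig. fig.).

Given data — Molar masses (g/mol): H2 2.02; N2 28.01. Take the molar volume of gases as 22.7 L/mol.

n(N2) = 10.37 / 22.7 = 0.4568 mol
n(H2) = 1.690 / 2.02 = 0.8366 mol
n/ν → N2: 0.4568, H2: 0.2789; H2 is limiting.
N2 consumed = (1/3) × 0.8366 = 0.2789 mol
N2 remaining = 0.4568 − 0.2789 = 0.1779 mol
mass = 0.1779 × 28.01 = 4.983 g

4.98 g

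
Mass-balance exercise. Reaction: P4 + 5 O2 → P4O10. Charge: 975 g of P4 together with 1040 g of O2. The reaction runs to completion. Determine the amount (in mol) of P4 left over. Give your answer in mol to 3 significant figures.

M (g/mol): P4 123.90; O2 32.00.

1.37 mol

n(P4) = 975.0 / 123.90 = 7.869 mol
n(O2) = 1040 / 32.00 = 32.50 mol
n/ν for P4 = 7.869/1 = 7.869
n/ν for O2 = 32.50/5 = 6.500
Smallest n/ν is O2 → limiting reagent.
P4 consumed = (1/5) × 32.50 = 6.500 mol
P4 remaining = 7.869 − 6.500 = 1.369 mol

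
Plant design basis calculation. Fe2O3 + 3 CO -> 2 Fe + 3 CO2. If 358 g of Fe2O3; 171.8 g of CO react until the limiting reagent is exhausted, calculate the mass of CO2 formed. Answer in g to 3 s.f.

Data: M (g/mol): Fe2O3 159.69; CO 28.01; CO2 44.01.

270 g

n(Fe2O3) = 358.0 / 159.69 = 2.242 mol
n(CO) = 171.8 / 28.01 = 6.134 mol
n/ν → Fe2O3: 2.242, CO: 2.045; CO is limiting.
n(CO2) = (3/3) × 6.134 = 6.134 mol
mass = 6.134 × 44.01 = 270.0 g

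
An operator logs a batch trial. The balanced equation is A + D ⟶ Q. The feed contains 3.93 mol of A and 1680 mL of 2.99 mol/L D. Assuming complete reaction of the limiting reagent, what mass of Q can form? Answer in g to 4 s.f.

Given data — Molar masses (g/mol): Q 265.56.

1044 g

n(A) = 3.930 mol
n(D) = 2.99 × 1680/1000 = 5.023 mol
n/ν for A = 3.930/1 = 3.930
n/ν for D = 5.023/1 = 5.023
Smallest n/ν is A → limiting reagent.
n(Q) = (1/1) × 3.930 = 3.930 mol
mass = 3.930 × 265.56 = 1044 g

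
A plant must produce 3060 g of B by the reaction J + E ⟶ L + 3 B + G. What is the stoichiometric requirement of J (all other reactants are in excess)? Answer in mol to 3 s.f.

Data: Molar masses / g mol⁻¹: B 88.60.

n(B) = 3060 / 88.60 = 34.54 mol
n(J) = (1/3) × 34.54 = 11.51 mol

11.5 mol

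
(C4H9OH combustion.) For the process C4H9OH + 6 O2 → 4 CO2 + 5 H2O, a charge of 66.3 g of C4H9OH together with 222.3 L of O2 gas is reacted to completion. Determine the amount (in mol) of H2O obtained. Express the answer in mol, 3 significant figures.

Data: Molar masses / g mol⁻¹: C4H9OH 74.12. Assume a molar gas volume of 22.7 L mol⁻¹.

4.47 mol

n(C4H9OH) = 66.30 / 74.12 = 0.8945 mol
n(O2) = 222.3 / 22.7 = 9.793 mol
n/ν for C4H9OH = 0.8945/1 = 0.8945
n/ν for O2 = 9.793/6 = 1.632
Smallest n/ν is C4H9OH → limiting reagent.
n(H2O) = (5/1) × 0.8945 = 4.473 mol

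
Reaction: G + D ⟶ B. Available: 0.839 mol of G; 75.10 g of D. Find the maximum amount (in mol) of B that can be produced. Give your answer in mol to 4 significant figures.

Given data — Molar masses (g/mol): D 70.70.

0.8390 mol

n(G) = 0.8390 mol
n(D) = 75.10 / 70.70 = 1.062 mol
n/ν → G: 0.8390, D: 1.062; G is limiting.
n(B) = (1/1) × 0.8390 = 0.8390 mol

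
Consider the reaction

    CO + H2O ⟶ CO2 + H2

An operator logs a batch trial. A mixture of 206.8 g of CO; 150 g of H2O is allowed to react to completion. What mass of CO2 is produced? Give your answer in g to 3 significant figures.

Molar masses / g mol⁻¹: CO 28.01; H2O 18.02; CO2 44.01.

325 g

n(CO) = 206.8 / 28.01 = 7.383 mol
n(H2O) = 150.0 / 18.02 = 8.324 mol
n/ν for CO = 7.383/1 = 7.383
n/ν for H2O = 8.324/1 = 8.324
Smallest n/ν is CO → limiting reagent.
n(CO2) = (1/1) × 7.383 = 7.383 mol
mass = 7.383 × 44.01 = 324.9 g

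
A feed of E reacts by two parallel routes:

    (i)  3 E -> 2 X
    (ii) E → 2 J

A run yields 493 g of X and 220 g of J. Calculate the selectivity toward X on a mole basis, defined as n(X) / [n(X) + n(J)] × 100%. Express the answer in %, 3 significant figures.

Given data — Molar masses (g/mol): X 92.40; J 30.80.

42.8 %

n(X) = 493 / 92.40 = 5.335 mol
n(J) = 220 / 30.80 = 7.143 mol
selectivity = 5.335/(5.335+7.143) × 100 = 42.76 %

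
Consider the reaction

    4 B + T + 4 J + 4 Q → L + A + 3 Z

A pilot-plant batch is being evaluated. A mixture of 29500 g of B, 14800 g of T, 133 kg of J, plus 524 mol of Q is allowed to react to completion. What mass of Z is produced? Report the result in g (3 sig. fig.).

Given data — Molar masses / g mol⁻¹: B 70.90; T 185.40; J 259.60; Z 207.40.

49700 g

n(B) = 29500 / 70.90 = 416.1 mol
n(T) = 14800 / 185.40 = 79.83 mol
n(J) = 133.0×1000 / 259.60 = 512.3 mol
n(Q) = 524.0 mol
n/ν → B: 104.0, T: 79.83, J: 128.1, Q: 131.0; T is limiting.
n(Z) = (3/1) × 79.83 = 239.5 mol
mass = 239.5 × 207.40 = 49670 g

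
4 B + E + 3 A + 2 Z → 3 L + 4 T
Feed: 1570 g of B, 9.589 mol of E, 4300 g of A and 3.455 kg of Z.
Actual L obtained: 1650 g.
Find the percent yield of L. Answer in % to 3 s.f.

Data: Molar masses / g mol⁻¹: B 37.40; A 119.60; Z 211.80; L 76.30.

88.4 %

n(B) = 1570 / 37.40 = 41.98 mol
n(E) = 9.589 mol
n(A) = 4300 / 119.60 = 35.95 mol
n(Z) = 3.455×1000 / 211.80 = 16.31 mol
n/ν → B: 10.50, E: 9.589, A: 11.98, Z: 8.155; Z is limiting.
theoretical n(L) = (3/2) × 16.31 = 24.47 mol → 1867 g
% yield = 1650 / 1867 × 100 = 88.38 %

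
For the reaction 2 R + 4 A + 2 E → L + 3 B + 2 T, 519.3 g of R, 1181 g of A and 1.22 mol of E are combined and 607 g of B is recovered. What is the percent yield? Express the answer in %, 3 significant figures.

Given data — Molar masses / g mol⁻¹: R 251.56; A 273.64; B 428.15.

n(R) = 519.3 / 251.56 = 2.064 mol
n(A) = 1181 / 273.64 = 4.316 mol
n(E) = 1.220 mol
n/ν for R = 2.064/2 = 1.032
n/ν for A = 4.316/4 = 1.079
n/ν for E = 1.220/2 = 0.6100
Smallest n/ν is E → limiting reagent.
theoretical n(B) = (3/2) × 1.220 = 1.830 mol → 783.5 g
% yield = 607 / 783.5 × 100 = 77.47 %

77.5 %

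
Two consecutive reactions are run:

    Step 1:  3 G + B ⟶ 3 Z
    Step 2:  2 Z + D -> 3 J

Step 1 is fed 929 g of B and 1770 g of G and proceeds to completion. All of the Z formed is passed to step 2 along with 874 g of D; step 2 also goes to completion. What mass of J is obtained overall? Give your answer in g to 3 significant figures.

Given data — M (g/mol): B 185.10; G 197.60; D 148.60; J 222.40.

Step 1:
n(B) = 929.0 / 185.10 = 5.019 mol
n(G) = 1770 / 197.60 = 8.957 mol
n/ν for B = 5.019/1 = 5.019
n/ν for G = 8.957/3 = 2.986
Smallest n/ν is G → limiting reagent.
n(Z) produced = (3/3) × 8.957 = 8.957 mol
Step 2:
n(Z) available = 8.957 mol
n(D) = 874.0 / 148.60 = 5.882 mol
n/ν for Z = 8.957/2 = 4.479
n/ν for D = 5.882/1 = 5.882
Smallest n/ν is Z → limiting reagent.
n(J) = (3/2) × 8.957 = 13.44 mol
mass = 13.44 × 222.40 = 2989 g

2990 g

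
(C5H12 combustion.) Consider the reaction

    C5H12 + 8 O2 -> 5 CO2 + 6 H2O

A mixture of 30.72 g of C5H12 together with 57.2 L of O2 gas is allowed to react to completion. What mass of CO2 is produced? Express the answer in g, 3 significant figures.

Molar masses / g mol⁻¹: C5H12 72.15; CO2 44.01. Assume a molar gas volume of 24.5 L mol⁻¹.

n(C5H12) = 30.72 / 72.15 = 0.4258 mol
n(O2) = 57.20 / 24.5 = 2.335 mol
n/ν → C5H12: 0.4258, O2: 0.2919; O2 is limiting.
n(CO2) = (5/8) × 2.335 = 1.459 mol
mass = 1.459 × 44.01 = 64.21 g

64.2 g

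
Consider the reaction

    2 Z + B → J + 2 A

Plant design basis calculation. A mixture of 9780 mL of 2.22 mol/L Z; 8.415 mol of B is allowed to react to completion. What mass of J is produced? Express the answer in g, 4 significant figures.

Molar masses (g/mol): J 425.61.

n(Z) = 2.22 × 9780/1000 = 21.71 mol
n(B) = 8.415 mol
n/ν for Z = 21.71/2 = 10.86
n/ν for B = 8.415/1 = 8.415
Smallest n/ν is B → limiting reagent.
n(J) = (1/1) × 8.415 = 8.415 mol
mass = 8.415 × 425.61 = 3582 g

3582 g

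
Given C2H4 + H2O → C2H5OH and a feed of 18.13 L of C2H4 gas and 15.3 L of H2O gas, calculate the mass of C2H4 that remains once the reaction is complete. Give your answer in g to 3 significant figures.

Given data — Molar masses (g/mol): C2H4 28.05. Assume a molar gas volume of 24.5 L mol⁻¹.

n(C2H4) = 18.13 / 24.5 = 0.7400 mol
n(H2O) = 15.30 / 24.5 = 0.6245 mol
n/ν → C2H4: 0.7400, H2O: 0.6245; H2O is limiting.
C2H4 consumed = (1/1) × 0.6245 = 0.6245 mol
C2H4 remaining = 0.7400 − 0.6245 = 0.1155 mol
mass = 0.1155 × 28.05 = 3.240 g

3.24 g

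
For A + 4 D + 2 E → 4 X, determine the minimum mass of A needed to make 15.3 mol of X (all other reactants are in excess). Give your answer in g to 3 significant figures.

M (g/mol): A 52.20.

n(X) = 15.30 mol
n(A) = (1/4) × 15.30 = 3.825 mol
mass = 3.825 × 52.20 = 199.7 g

200 g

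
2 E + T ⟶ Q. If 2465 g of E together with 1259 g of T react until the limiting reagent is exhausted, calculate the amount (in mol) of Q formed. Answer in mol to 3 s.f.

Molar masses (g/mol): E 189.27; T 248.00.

n(E) = 2465 / 189.27 = 13.02 mol
n(T) = 1259 / 248.00 = 5.077 mol
n/ν for E = 13.02/2 = 6.510
n/ν for T = 5.077/1 = 5.077
Smallest n/ν is T → limiting reagent.
n(Q) = (1/1) × 5.077 = 5.077 mol

5.08 mol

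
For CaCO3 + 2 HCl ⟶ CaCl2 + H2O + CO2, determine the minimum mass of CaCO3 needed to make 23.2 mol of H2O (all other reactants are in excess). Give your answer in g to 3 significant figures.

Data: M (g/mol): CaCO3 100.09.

n(H2O) = 23.20 mol
n(CaCO3) = (1/1) × 23.20 = 23.20 mol
mass = 23.20 × 100.09 = 2322 g

2320 g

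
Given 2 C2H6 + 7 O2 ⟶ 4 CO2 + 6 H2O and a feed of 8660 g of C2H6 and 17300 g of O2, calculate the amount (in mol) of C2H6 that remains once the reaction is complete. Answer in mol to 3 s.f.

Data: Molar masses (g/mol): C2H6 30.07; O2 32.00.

n(C2H6) = 8660 / 30.07 = 288.0 mol
n(O2) = 17300 / 32.00 = 540.6 mol
n/ν → C2H6: 144.0, O2: 77.23; O2 is limiting.
C2H6 consumed = (2/7) × 540.6 = 154.5 mol
C2H6 remaining = 288.0 − 154.5 = 133.5 mol

134 mol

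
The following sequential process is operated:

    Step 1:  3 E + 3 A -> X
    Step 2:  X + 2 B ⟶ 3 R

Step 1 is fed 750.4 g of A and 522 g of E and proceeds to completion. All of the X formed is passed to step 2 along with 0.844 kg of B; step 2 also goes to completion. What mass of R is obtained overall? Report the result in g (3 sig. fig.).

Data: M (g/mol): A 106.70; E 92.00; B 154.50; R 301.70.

Step 1:
n(A) = 750.4 / 106.70 = 7.033 mol
n(E) = 522.0 / 92.00 = 5.674 mol
n/ν for A = 7.033/3 = 2.344
n/ν for E = 5.674/3 = 1.891
Smallest n/ν is E → limiting reagent.
n(X) produced = (1/3) × 5.674 = 1.891 mol
Step 2:
n(X) available = 1.891 mol
n(B) = 0.8440×1000 / 154.50 = 5.463 mol
n/ν for X = 1.891/1 = 1.891
n/ν for B = 5.463/2 = 2.732
Smallest n/ν is X → limiting reagent.
n(R) = (3/1) × 1.891 = 5.673 mol
mass = 5.673 × 301.70 = 1712 g

1710 g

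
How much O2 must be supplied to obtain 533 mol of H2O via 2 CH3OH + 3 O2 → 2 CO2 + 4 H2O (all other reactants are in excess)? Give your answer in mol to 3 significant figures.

400 mol

n(H2O) = 533.0 mol
n(O2) = (3/4) × 533.0 = 399.8 mol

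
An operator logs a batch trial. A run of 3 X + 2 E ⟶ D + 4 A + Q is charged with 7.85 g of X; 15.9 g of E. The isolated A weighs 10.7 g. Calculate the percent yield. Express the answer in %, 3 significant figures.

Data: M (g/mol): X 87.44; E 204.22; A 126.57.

70.6 %

n(X) = 7.850 / 87.44 = 0.08978 mol
n(E) = 15.90 / 204.22 = 0.07786 mol
n/ν for X = 0.08978/3 = 0.02993
n/ν for E = 0.07786/2 = 0.03893
Smallest n/ν is X → limiting reagent.
theoretical n(A) = (4/3) × 0.08978 = 0.1197 mol → 15.15 g
% yield = 10.7 / 15.15 × 100 = 70.63 %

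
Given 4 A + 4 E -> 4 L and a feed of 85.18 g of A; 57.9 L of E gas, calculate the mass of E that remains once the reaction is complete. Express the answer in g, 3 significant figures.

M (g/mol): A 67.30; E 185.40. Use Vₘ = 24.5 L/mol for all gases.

n(A) = 85.18 / 67.30 = 1.266 mol
n(E) = 57.90 / 24.5 = 2.363 mol
n/ν for A = 1.266/4 = 0.3165
n/ν for E = 2.363/4 = 0.5908
Smallest n/ν is A → limiting reagent.
E consumed = (4/4) × 1.266 = 1.266 mol
E remaining = 2.363 − 1.266 = 1.097 mol
mass = 1.097 × 185.40 = 203.4 g

203 g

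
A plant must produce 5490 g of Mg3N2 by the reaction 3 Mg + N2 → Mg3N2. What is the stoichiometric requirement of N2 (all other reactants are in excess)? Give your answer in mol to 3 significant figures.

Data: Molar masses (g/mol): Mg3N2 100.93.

n(Mg3N2) = 5490 / 100.93 = 54.39 mol
n(N2) = (1/1) × 54.39 = 54.39 mol

54.4 mol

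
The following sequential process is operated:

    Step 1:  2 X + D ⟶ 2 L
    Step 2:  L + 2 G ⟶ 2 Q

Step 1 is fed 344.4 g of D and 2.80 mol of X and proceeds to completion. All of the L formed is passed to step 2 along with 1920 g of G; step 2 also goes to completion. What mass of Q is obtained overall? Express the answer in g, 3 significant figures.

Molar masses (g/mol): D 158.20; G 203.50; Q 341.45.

1910 g

Step 1:
n(D) = 344.4 / 158.20 = 2.177 mol
n(X) = 2.800 mol
n/ν for D = 2.177/1 = 2.177
n/ν for X = 2.800/2 = 1.400
Smallest n/ν is X → limiting reagent.
n(L) produced = (2/2) × 2.800 = 2.800 mol
Step 2:
n(L) available = 2.800 mol
n(G) = 1920 / 203.50 = 9.435 mol
n/ν for L = 2.800/1 = 2.800
n/ν for G = 9.435/2 = 4.718
Smallest n/ν is L → limiting reagent.
n(Q) = (2/1) × 2.800 = 5.600 mol
mass = 5.600 × 341.45 = 1912 g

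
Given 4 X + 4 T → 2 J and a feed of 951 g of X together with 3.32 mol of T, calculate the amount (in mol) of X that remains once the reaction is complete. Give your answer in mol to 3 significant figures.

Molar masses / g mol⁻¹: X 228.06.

n(X) = 951.0 / 228.06 = 4.170 mol
n(T) = 3.320 mol
n/ν for X = 4.170/4 = 1.043
n/ν for T = 3.320/4 = 0.8300
Smallest n/ν is T → limiting reagent.
X consumed = (4/4) × 3.320 = 3.320 mol
X remaining = 4.170 − 3.320 = 0.8500 mol

0.850 mol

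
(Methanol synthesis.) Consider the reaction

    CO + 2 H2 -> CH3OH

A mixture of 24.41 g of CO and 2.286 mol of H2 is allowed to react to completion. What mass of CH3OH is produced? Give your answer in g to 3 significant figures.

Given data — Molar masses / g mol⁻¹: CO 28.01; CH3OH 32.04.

n(CO) = 24.41 / 28.01 = 0.8715 mol
n(H2) = 2.286 mol
n/ν for CO = 0.8715/1 = 0.8715
n/ν for H2 = 2.286/2 = 1.143
Smallest n/ν is CO → limiting reagent.
n(CH3OH) = (1/1) × 0.8715 = 0.8715 mol
mass = 0.8715 × 32.04 = 27.92 g

27.9 g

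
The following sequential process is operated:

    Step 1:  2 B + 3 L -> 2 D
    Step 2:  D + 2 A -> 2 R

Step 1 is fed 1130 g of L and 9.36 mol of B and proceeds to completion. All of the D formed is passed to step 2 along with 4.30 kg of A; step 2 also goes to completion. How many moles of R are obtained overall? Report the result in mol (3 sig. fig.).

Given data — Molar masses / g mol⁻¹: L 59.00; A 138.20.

18.7 mol

Step 1:
n(L) = 1130 / 59.00 = 19.15 mol
n(B) = 9.360 mol
n/ν for L = 19.15/3 = 6.383
n/ν for B = 9.360/2 = 4.680
Smallest n/ν is B → limiting reagent.
n(D) produced = (2/2) × 9.360 = 9.360 mol
Step 2:
n(D) available = 9.360 mol
n(A) = 4.300×1000 / 138.20 = 31.11 mol
n/ν for D = 9.360/1 = 9.360
n/ν for A = 31.11/2 = 15.56
Smallest n/ν is D → limiting reagent.
n(R) = (2/1) × 9.360 = 18.72 mol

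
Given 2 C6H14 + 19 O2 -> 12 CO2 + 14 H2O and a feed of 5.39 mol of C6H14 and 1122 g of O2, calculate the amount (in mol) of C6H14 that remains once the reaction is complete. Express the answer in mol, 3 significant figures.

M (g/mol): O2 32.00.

1.70 mol

n(C6H14) = 5.390 mol
n(O2) = 1122 / 32.00 = 35.06 mol
n/ν → C6H14: 2.695, O2: 1.845; O2 is limiting.
C6H14 consumed = (2/19) × 35.06 = 3.691 mol
C6H14 remaining = 5.390 − 3.691 = 1.699 mol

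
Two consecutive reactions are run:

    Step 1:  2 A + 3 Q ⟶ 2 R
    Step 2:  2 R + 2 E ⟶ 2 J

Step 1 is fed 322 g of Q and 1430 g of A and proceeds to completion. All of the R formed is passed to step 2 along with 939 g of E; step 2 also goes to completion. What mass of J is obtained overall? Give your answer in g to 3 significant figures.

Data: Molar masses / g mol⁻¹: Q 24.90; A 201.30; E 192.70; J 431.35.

2100 g

Step 1:
n(Q) = 322.0 / 24.90 = 12.93 mol
n(A) = 1430 / 201.30 = 7.104 mol
n/ν for Q = 12.93/3 = 4.310
n/ν for A = 7.104/2 = 3.552
Smallest n/ν is A → limiting reagent.
n(R) produced = (2/2) × 7.104 = 7.104 mol
Step 2:
n(R) available = 7.104 mol
n(E) = 939.0 / 192.70 = 4.873 mol
n/ν for R = 7.104/2 = 3.552
n/ν for E = 4.873/2 = 2.437
Smallest n/ν is E → limiting reagent.
n(J) = (2/2) × 4.873 = 4.873 mol
mass = 4.873 × 431.35 = 2102 g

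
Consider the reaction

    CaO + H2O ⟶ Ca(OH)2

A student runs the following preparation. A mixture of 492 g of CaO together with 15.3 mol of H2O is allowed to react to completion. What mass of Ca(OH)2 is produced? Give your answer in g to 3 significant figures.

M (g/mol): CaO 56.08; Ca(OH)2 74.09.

n(CaO) = 492.0 / 56.08 = 8.773 mol
n(H2O) = 15.30 mol
n/ν → CaO: 8.773, H2O: 15.30; CaO is limiting.
n(Ca(OH)2) = (1/1) × 8.773 = 8.773 mol
mass = 8.773 × 74.09 = 650.0 g

650 g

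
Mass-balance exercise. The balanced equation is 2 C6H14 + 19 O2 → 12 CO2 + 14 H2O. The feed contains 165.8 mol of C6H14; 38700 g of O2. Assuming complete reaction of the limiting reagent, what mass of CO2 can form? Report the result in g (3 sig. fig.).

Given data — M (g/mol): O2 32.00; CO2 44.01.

n(C6H14) = 165.8 mol
n(O2) = 38700 / 32.00 = 1209 mol
n/ν for C6H14 = 165.8/2 = 82.90
n/ν for O2 = 1209/19 = 63.63
Smallest n/ν is O2 → limiting reagent.
n(CO2) = (12/19) × 1209 = 763.6 mol
mass = 763.6 × 44.01 = 33610 g

33600 g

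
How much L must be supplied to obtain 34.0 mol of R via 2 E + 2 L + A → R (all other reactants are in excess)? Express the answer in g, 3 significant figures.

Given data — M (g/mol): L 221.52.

n(R) = 34.00 mol
n(L) = (2/1) × 34.00 = 68.00 mol
mass = 68.00 × 221.52 = 15060 g

15100 g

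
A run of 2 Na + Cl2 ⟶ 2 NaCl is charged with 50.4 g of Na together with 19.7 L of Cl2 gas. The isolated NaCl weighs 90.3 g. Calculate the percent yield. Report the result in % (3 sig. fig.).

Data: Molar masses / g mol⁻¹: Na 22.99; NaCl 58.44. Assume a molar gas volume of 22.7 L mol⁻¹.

89.0 %

n(Na) = 50.40 / 22.99 = 2.192 mol
n(Cl2) = 19.70 / 22.7 = 0.8678 mol
n/ν for Na = 2.192/2 = 1.096
n/ν for Cl2 = 0.8678/1 = 0.8678
Smallest n/ν is Cl2 → limiting reagent.
theoretical n(NaCl) = (2/1) × 0.8678 = 1.736 mol → 101.5 g
% yield = 90.3 / 101.5 × 100 = 88.97 %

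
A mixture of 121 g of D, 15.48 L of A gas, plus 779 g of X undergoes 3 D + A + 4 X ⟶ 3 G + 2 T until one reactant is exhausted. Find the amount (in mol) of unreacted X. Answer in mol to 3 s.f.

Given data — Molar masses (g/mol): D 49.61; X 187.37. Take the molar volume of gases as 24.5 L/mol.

n(D) = 121.0 / 49.61 = 2.439 mol
n(A) = 15.48 / 24.5 = 0.6318 mol
n(X) = 779.0 / 187.37 = 4.158 mol
n/ν → D: 0.8130, A: 0.6318, X: 1.040; A is limiting.
X consumed = (4/1) × 0.6318 = 2.527 mol
X remaining = 4.158 − 2.527 = 1.631 mol

1.63 mol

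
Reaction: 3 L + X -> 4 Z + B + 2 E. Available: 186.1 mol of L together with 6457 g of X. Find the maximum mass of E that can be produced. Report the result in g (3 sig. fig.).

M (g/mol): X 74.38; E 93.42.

11600 g

n(L) = 186.1 mol
n(X) = 6457 / 74.38 = 86.81 mol
n/ν → L: 62.03, X: 86.81; L is limiting.
n(E) = (2/3) × 186.1 = 124.1 mol
mass = 124.1 × 93.42 = 11590 g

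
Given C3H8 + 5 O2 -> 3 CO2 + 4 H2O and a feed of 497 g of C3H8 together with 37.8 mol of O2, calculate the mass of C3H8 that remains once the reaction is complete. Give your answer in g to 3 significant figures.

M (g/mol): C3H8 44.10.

164 g

n(C3H8) = 497.0 / 44.10 = 11.27 mol
n(O2) = 37.80 mol
n/ν for C3H8 = 11.27/1 = 11.27
n/ν for O2 = 37.80/5 = 7.560
Smallest n/ν is O2 → limiting reagent.
C3H8 consumed = (1/5) × 37.80 = 7.560 mol
C3H8 remaining = 11.27 − 7.560 = 3.710 mol
mass = 3.710 × 44.10 = 163.6 g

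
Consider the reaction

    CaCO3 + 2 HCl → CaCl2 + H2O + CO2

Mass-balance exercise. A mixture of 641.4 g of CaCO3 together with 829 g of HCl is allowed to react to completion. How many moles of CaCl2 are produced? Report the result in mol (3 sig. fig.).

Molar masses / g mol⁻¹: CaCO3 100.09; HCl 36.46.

n(CaCO3) = 641.4 / 100.09 = 6.408 mol
n(HCl) = 829.0 / 36.46 = 22.74 mol
n/ν for CaCO3 = 6.408/1 = 6.408
n/ν for HCl = 22.74/2 = 11.37
Smallest n/ν is CaCO3 → limiting reagent.
n(CaCl2) = (1/1) × 6.408 = 6.408 mol

6.41 mol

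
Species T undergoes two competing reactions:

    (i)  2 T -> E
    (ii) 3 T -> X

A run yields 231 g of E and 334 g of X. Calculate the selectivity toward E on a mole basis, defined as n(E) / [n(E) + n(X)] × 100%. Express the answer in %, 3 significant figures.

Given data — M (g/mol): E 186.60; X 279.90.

50.9 %

n(E) = 231 / 186.60 = 1.238 mol
n(X) = 334 / 279.90 = 1.193 mol
selectivity = 1.238/(1.238+1.193) × 100 = 50.93 %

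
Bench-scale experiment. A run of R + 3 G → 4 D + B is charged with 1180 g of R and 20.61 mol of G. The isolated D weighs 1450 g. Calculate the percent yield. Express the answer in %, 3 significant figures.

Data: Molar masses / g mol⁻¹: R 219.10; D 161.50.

41.7 %

n(R) = 1180 / 219.10 = 5.386 mol
n(G) = 20.61 mol
n/ν for R = 5.386/1 = 5.386
n/ν for G = 20.61/3 = 6.870
Smallest n/ν is R → limiting reagent.
theoretical n(D) = (4/1) × 5.386 = 21.54 mol → 3479 g
% yield = 1450 / 3479 × 100 = 41.68 %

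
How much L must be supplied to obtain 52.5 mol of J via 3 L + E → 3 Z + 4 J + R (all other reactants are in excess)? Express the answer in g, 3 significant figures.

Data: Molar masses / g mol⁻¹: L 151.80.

n(J) = 52.50 mol
n(L) = (3/4) × 52.50 = 39.38 mol
mass = 39.38 × 151.80 = 5978 g

5980 g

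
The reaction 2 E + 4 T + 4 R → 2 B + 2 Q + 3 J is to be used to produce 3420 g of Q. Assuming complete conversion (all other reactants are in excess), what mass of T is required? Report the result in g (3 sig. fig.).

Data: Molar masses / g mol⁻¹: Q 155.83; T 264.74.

11600 g

n(Q) = 3420 / 155.83 = 21.95 mol
n(T) = (4/2) × 21.95 = 43.90 mol
mass = 43.90 × 264.74 = 11620 g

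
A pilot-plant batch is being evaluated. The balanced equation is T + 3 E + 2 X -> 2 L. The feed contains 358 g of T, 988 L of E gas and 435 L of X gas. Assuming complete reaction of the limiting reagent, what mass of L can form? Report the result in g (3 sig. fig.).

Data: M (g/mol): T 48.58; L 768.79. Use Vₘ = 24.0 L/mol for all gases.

n(T) = 358.0 / 48.58 = 7.369 mol
n(E) = 988.0 / 24.0 = 41.17 mol
n(X) = 435.0 / 24.0 = 18.13 mol
n/ν for T = 7.369/1 = 7.369
n/ν for E = 41.17/3 = 13.72
n/ν for X = 18.13/2 = 9.065
Smallest n/ν is T → limiting reagent.
n(L) = (2/1) × 7.369 = 14.74 mol
mass = 14.74 × 768.79 = 11330 g

11300 g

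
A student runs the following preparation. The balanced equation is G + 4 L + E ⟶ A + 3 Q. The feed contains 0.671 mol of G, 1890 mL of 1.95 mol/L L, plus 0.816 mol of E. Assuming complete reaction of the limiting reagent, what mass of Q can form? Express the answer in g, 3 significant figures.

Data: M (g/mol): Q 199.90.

n(G) = 0.6710 mol
n(L) = 1.95 × 1890/1000 = 3.686 mol
n(E) = 0.8160 mol
n/ν → G: 0.6710, L: 0.9215, E: 0.8160; G is limiting.
n(Q) = (3/1) × 0.6710 = 2.013 mol
mass = 2.013 × 199.90 = 402.4 g

402 g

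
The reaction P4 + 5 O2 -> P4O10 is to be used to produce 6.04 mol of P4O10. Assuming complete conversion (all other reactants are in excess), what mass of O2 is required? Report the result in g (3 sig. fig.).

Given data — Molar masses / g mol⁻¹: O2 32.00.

n(P4O10) = 6.040 mol
n(O2) = (5/1) × 6.040 = 30.20 mol
mass = 30.20 × 32.00 = 966.4 g

966 g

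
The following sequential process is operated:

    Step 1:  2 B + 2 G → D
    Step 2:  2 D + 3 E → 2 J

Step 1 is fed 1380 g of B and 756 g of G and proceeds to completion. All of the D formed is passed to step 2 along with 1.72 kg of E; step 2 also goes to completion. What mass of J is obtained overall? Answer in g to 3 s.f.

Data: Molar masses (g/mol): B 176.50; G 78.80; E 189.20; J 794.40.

3110 g

Step 1:
n(B) = 1380 / 176.50 = 7.819 mol
n(G) = 756.0 / 78.80 = 9.594 mol
n/ν for B = 7.819/2 = 3.910
n/ν for G = 9.594/2 = 4.797
Smallest n/ν is B → limiting reagent.
n(D) produced = (1/2) × 7.819 = 3.910 mol
Step 2:
n(D) available = 3.910 mol
n(E) = 1.720×1000 / 189.20 = 9.091 mol
n/ν for D = 3.910/2 = 1.955
n/ν for E = 9.091/3 = 3.030
Smallest n/ν is D → limiting reagent.
n(J) = (2/2) × 3.910 = 3.910 mol
mass = 3.910 × 794.40 = 3106 g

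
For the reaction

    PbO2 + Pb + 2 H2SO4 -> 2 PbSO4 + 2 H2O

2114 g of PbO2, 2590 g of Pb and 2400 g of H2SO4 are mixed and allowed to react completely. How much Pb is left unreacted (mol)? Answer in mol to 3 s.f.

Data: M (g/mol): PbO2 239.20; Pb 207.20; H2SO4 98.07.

3.66 mol

n(PbO2) = 2114 / 239.20 = 8.838 mol
n(Pb) = 2590 / 207.20 = 12.50 mol
n(H2SO4) = 2400 / 98.07 = 24.47 mol
n/ν → PbO2: 8.838, Pb: 12.50, H2SO4: 12.24; PbO2 is limiting.
Pb consumed = (1/1) × 8.838 = 8.838 mol
Pb remaining = 12.50 − 8.838 = 3.662 mol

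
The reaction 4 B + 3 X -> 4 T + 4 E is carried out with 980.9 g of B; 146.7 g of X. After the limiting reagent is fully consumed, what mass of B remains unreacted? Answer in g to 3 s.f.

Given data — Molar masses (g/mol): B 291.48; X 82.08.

286 g

n(B) = 980.9 / 291.48 = 3.365 mol
n(X) = 146.7 / 82.08 = 1.787 mol
n/ν for B = 3.365/4 = 0.8413
n/ν for X = 1.787/3 = 0.5957
Smallest n/ν is X → limiting reagent.
B consumed = (4/3) × 1.787 = 2.383 mol
B remaining = 3.365 − 2.383 = 0.9820 mol
mass = 0.9820 × 291.48 = 286.2 g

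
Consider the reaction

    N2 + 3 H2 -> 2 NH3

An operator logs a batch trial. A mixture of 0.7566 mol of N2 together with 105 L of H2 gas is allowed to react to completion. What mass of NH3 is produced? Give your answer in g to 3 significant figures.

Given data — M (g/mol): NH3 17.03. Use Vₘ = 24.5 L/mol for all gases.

25.8 g

n(N2) = 0.7566 mol
n(H2) = 105.0 / 24.5 = 4.286 mol
n/ν for N2 = 0.7566/1 = 0.7566
n/ν for H2 = 4.286/3 = 1.429
Smallest n/ν is N2 → limiting reagent.
n(NH3) = (2/1) × 0.7566 = 1.513 mol
mass = 1.513 × 17.03 = 25.77 g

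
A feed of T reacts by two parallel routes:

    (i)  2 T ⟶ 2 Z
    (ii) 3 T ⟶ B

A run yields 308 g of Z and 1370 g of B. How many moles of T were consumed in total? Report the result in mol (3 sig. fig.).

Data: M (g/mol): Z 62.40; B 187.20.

n(Z) = 308 / 62.40 = 4.936 mol
n(B) = 1370 / 187.20 = 7.318 mol
n(T) via (i) = (2/2)×4.936 = 4.936 mol
n(T) via (ii) = (3/1)×7.318 = 21.95 mol
total n(T) = 4.936 + 21.95 = 26.89 mol

26.9 mol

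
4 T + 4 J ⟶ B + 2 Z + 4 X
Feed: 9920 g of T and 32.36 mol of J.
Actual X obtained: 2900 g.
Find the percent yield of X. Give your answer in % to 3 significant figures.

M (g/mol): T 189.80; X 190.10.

47.1 %

n(T) = 9920 / 189.80 = 52.27 mol
n(J) = 32.36 mol
n/ν for T = 52.27/4 = 13.07
n/ν for J = 32.36/4 = 8.090
Smallest n/ν is J → limiting reagent.
theoretical n(X) = (4/4) × 32.36 = 32.36 mol → 6152 g
% yield = 2900 / 6152 × 100 = 47.14 %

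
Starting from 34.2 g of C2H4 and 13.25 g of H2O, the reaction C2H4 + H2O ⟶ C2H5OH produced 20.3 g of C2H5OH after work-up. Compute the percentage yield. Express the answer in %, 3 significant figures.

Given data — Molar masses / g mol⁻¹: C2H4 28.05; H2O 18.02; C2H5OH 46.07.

59.9 %

n(C2H4) = 34.20 / 28.05 = 1.219 mol
n(H2O) = 13.25 / 18.02 = 0.7353 mol
n/ν → C2H4: 1.219, H2O: 0.7353; H2O is limiting.
theoretical n(C2H5OH) = (1/1) × 0.7353 = 0.7353 mol → 33.88 g
% yield = 20.3 / 33.88 × 100 = 59.92 %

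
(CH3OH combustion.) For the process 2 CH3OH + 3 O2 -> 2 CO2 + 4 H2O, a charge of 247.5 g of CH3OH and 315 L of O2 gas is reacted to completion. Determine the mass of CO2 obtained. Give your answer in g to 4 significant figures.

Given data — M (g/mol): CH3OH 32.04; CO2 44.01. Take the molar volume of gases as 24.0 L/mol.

n(CH3OH) = 247.5 / 32.04 = 7.725 mol
n(O2) = 315.0 / 24.0 = 13.13 mol
n/ν for CH3OH = 7.725/2 = 3.863
n/ν for O2 = 13.13/3 = 4.377
Smallest n/ν is CH3OH → limiting reagent.
n(CO2) = (2/2) × 7.725 = 7.725 mol
mass = 7.725 × 44.01 = 340.0 g

340.0 g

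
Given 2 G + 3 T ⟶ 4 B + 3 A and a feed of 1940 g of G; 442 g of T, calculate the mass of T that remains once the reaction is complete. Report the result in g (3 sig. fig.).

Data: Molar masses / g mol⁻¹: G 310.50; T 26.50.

n(G) = 1940 / 310.50 = 6.248 mol
n(T) = 442.0 / 26.50 = 16.68 mol
n/ν for G = 6.248/2 = 3.124
n/ν for T = 16.68/3 = 5.560
Smallest n/ν is G → limiting reagent.
T consumed = (3/2) × 6.248 = 9.372 mol
T remaining = 16.68 − 9.372 = 7.308 mol
mass = 7.308 × 26.50 = 193.7 g

194 g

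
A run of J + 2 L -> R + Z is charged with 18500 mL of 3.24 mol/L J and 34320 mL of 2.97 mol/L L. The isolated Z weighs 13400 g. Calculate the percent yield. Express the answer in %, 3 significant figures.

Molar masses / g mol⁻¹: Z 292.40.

n(J) = 3.24 × 18500/1000 = 59.94 mol
n(L) = 2.97 × 34320/1000 = 101.9 mol
n/ν → J: 59.94, L: 50.95; L is limiting.
theoretical n(Z) = (1/2) × 101.9 = 50.95 mol → 14900 g
% yield = 13400 / 14900 × 100 = 89.93 %

89.9 %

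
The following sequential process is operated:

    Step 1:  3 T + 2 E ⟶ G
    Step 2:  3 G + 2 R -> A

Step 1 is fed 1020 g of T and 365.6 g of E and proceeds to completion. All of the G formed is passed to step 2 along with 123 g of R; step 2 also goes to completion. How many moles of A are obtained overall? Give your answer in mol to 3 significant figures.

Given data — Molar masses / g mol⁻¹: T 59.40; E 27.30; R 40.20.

1.53 mol

Step 1:
n(T) = 1020 / 59.40 = 17.17 mol
n(E) = 365.6 / 27.30 = 13.39 mol
n/ν for T = 17.17/3 = 5.723
n/ν for E = 13.39/2 = 6.695
Smallest n/ν is T → limiting reagent.
n(G) produced = (1/3) × 17.17 = 5.723 mol
Step 2:
n(G) available = 5.723 mol
n(R) = 123.0 / 40.20 = 3.060 mol
n/ν for G = 5.723/3 = 1.908
n/ν for R = 3.060/2 = 1.530
Smallest n/ν is R → limiting reagent.
n(A) = (1/2) × 3.060 = 1.530 mol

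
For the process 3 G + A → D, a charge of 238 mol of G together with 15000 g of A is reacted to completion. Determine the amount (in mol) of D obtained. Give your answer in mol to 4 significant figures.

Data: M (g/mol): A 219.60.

n(G) = 238.0 mol
n(A) = 15000 / 219.60 = 68.31 mol
n/ν for G = 238.0/3 = 79.33
n/ν for A = 68.31/1 = 68.31
Smallest n/ν is A → limiting reagent.
n(D) = (1/1) × 68.31 = 68.31 mol

68.31 mol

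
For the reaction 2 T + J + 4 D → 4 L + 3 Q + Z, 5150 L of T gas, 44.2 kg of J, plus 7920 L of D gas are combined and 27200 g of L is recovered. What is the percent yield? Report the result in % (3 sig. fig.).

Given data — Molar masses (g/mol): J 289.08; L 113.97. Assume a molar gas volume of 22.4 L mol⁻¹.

67.5 %

n(T) = 5150 / 22.4 = 229.9 mol
n(J) = 44.20×1000 / 289.08 = 152.9 mol
n(D) = 7920 / 22.4 = 353.6 mol
n/ν for T = 229.9/2 = 115.0
n/ν for J = 152.9/1 = 152.9
n/ν for D = 353.6/4 = 88.40
Smallest n/ν is D → limiting reagent.
theoretical n(L) = (4/4) × 353.6 = 353.6 mol → 40300 g
% yield = 27200 / 40300 × 100 = 67.49 %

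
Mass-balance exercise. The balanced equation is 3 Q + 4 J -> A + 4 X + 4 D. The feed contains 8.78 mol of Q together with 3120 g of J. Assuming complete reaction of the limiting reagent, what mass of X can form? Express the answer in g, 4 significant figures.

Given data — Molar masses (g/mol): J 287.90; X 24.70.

n(Q) = 8.780 mol
n(J) = 3120 / 287.90 = 10.84 mol
n/ν for Q = 8.780/3 = 2.927
n/ν for J = 10.84/4 = 2.710
Smallest n/ν is J → limiting reagent.
n(X) = (4/4) × 10.84 = 10.84 mol
mass = 10.84 × 24.70 = 267.7 g

267.7 g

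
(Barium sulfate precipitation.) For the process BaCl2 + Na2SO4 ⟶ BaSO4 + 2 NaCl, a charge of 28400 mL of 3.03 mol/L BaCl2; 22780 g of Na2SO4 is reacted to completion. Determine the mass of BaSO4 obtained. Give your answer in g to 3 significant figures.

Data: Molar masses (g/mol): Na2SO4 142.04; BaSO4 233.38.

20100 g

n(BaCl2) = 3.03 × 28400/1000 = 86.05 mol
n(Na2SO4) = 22780 / 142.04 = 160.4 mol
n/ν → BaCl2: 86.05, Na2SO4: 160.4; BaCl2 is limiting.
n(BaSO4) = (1/1) × 86.05 = 86.05 mol
mass = 86.05 × 233.38 = 20080 g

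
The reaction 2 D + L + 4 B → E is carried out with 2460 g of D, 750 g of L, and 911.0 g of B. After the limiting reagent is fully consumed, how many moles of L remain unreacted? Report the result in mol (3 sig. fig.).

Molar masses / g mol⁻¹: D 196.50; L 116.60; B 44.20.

n(D) = 2460 / 196.50 = 12.52 mol
n(L) = 750.0 / 116.60 = 6.432 mol
n(B) = 911.0 / 44.20 = 20.61 mol
n/ν for D = 12.52/2 = 6.260
n/ν for L = 6.432/1 = 6.432
n/ν for B = 20.61/4 = 5.153
Smallest n/ν is B → limiting reagent.
L consumed = (1/4) × 20.61 = 5.153 mol
L remaining = 6.432 − 5.153 = 1.279 mol

1.28 mol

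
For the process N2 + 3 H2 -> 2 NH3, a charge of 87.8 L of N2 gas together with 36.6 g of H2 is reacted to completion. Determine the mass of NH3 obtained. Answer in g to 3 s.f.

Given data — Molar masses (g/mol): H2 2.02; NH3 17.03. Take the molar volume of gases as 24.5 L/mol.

n(N2) = 87.80 / 24.5 = 3.584 mol
n(H2) = 36.60 / 2.02 = 18.12 mol
n/ν → N2: 3.584, H2: 6.040; N2 is limiting.
n(NH3) = (2/1) × 3.584 = 7.168 mol
mass = 7.168 × 17.03 = 122.1 g

122 g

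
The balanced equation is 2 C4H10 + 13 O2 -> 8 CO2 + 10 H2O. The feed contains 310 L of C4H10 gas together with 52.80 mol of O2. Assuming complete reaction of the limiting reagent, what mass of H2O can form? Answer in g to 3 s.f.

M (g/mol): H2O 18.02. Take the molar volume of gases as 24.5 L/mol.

n(C4H10) = 310.0 / 24.5 = 12.65 mol
n(O2) = 52.80 mol
n/ν for C4H10 = 12.65/2 = 6.325
n/ν for O2 = 52.80/13 = 4.062
Smallest n/ν is O2 → limiting reagent.
n(H2O) = (10/13) × 52.80 = 40.62 mol
mass = 40.62 × 18.02 = 732.0 g

732 g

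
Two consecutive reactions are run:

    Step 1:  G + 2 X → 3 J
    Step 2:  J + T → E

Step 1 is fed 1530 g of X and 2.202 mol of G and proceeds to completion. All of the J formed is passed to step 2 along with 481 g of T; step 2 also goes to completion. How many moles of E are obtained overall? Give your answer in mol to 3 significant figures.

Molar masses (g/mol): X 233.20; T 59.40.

Step 1:
n(X) = 1530 / 233.20 = 6.561 mol
n(G) = 2.202 mol
n/ν for X = 6.561/2 = 3.281
n/ν for G = 2.202/1 = 2.202
Smallest n/ν is G → limiting reagent.
n(J) produced = (3/1) × 2.202 = 6.606 mol
Step 2:
n(J) available = 6.606 mol
n(T) = 481.0 / 59.40 = 8.098 mol
n/ν for J = 6.606/1 = 6.606
n/ν for T = 8.098/1 = 8.098
Smallest n/ν is J → limiting reagent.
n(E) = (1/1) × 6.606 = 6.606 mol

6.61 mol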